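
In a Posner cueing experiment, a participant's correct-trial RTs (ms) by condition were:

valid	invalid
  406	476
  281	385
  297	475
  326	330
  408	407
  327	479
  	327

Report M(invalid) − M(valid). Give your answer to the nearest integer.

M(valid) = 2045/6 = 340.833
M(invalid) = 2879/7 = 411.286
Difference = 411.286 − 340.833 = 70.452 ms

70 ms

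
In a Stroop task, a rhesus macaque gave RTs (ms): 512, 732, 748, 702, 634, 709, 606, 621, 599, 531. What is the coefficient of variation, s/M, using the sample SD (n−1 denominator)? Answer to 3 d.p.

0.128

n = 10, Σ = 6394, M = 639.4000
Σ(x−M)² = 60228.400; s = √(60228.400/9) = 81.8049
CV = 81.8049 / 639.4000 = 0.12794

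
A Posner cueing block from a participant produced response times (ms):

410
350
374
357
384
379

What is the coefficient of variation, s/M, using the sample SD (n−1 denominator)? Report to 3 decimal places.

n = 6, Σ = 2254, M = 375.6667
Σ(x−M)² = 2269.333; s = √(2269.333/5) = 21.3041
CV = 21.3041 / 375.6667 = 0.05671

0.057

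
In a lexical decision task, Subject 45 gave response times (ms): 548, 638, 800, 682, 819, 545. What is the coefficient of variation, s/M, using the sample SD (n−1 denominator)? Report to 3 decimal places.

0.177

n = 6, Σ = 4032, M = 672.0000
Σ(x−M)² = 70754.000; s = √(70754.000/5) = 118.9571
CV = 118.9571 / 672.0000 = 0.17702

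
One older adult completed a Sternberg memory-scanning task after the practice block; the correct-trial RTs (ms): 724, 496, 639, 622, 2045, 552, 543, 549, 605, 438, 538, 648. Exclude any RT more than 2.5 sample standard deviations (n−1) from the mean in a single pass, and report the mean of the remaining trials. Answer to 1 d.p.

577.6 ms

n = 12, ΣRT = 8399, M = 699.917
Σ(x−M)² = 2036992.92; s = √(2036992.92/11) = 430.327
Cutoffs: 699.917 ± 2.5·430.327 → [-375.9, 1775.7]
Outside: 2045 → excluded.
Retained (n=11): Σ = 6354, mean = 6354/11 = 577.636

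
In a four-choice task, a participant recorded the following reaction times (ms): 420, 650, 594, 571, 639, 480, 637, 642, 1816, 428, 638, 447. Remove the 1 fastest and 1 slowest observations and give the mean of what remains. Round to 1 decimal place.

Sorted: 420, 428, 447, 480, 571, 594, 637, 638, 639, 642, 650, 1816
Drop lowest 1 (420) and highest 1 (1816)
Remaining (n=10): Σ = 5726, mean = 5726/10 = 572.600

572.6 ms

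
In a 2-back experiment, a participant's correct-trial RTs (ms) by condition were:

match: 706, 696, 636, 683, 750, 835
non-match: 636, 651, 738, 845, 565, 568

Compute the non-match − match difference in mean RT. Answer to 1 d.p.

M(match) = 4306/6 = 717.667
M(non-match) = 4003/6 = 667.167
Difference = 667.167 − 717.667 = -50.500 ms

-50.5 ms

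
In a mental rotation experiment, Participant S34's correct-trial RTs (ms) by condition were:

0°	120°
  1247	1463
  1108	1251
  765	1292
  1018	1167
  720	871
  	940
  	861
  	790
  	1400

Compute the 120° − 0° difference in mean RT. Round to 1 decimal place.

M(0°) = 4858/5 = 971.600
M(120°) = 10035/9 = 1115.000
Difference = 1115.000 − 971.600 = 143.400 ms

143.4 ms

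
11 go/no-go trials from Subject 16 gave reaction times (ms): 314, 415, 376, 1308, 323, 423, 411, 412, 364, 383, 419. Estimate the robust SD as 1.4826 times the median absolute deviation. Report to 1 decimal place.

Sorted: 314, 323, 364, 376, 383, 411, 412, 415, 419, 423, 1308 → median = 411
|x − 411| sorted: 0, 1, 4, 8, 12, 28, 35, 47, 88, 97, 897 → MAD = 28
Robust SD ≈ 1.4826 × 28 = 41.513

41.5 ms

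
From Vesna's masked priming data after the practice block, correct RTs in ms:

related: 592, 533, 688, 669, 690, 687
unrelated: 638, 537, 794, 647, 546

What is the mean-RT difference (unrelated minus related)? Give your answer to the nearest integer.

M(related) = 3859/6 = 643.167
M(unrelated) = 3162/5 = 632.400
Difference = 632.400 − 643.167 = -10.767 ms

-11 ms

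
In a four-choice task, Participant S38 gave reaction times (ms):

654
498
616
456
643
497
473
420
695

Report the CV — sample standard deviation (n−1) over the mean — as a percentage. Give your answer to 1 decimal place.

n = 9, Σ = 4952, M = 550.2222
Σ(x−M)² = 82023.556; s = √(82023.556/8) = 101.2568
CV = 101.2568 / 550.2222 = 0.18403 = 18.403%

18.4%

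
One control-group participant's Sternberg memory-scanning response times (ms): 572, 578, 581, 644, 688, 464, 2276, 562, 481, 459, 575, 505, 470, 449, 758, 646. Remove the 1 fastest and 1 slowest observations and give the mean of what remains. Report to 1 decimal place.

Sorted: 449, 459, 464, 470, 481, 505, 562, 572, 575, 578, 581, 644, 646, 688, 758, 2276
Drop lowest 1 (449) and highest 1 (2276)
Remaining (n=14): Σ = 7983, mean = 7983/14 = 570.214

570.2 ms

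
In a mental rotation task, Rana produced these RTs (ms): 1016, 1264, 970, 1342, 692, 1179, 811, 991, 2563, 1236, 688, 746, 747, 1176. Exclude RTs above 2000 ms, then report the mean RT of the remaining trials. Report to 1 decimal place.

989.1 ms

Excluded: 2563
Retained (n=13): Σ = 12858
Mean = 12858/13 = 989.0769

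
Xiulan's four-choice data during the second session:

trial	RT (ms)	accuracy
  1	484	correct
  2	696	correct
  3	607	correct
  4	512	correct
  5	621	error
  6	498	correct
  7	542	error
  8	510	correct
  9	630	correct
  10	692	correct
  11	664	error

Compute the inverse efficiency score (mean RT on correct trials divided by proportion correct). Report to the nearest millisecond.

Correct trials (n=8): 484, 696, 607, 512, 498, 510, 630, 692
Mean correct RT = 4629/8 = 578.6250 ms
Proportion correct = 8/11
IES = 578.6250 / (8/11) = 795.609 ms

796 ms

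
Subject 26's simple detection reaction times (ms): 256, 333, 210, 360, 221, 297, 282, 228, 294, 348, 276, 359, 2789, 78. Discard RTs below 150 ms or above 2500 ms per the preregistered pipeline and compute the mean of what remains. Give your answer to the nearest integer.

289 ms

Excluded: 78, 2789
Retained (n=12): Σ = 3464
Mean = 3464/12 = 288.6667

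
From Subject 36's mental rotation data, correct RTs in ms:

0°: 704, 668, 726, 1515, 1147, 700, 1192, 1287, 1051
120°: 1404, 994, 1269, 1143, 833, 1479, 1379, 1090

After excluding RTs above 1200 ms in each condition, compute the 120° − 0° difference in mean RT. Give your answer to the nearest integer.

131 ms

0°: exclude 1515, 1287
120°: exclude 1404, 1269, 1479, 1379
M(0°) = 6188/7 = 884.000
M(120°) = 4060/4 = 1015.000
Difference = 1015.000 − 884.000 = 131.000 ms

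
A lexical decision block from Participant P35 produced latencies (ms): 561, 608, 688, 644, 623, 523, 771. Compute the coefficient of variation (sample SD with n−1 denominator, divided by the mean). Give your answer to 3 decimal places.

n = 7, Σ = 4418, M = 631.1429
Σ(x−M)² = 40174.857; s = √(40174.857/6) = 81.8279
CV = 81.8279 / 631.1429 = 0.12965

0.130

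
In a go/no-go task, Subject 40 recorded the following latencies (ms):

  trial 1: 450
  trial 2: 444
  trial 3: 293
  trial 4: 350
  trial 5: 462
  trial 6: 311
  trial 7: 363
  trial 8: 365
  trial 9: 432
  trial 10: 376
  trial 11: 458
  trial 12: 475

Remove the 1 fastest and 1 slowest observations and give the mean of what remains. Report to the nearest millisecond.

401 ms

Sorted: 293, 311, 350, 363, 365, 376, 432, 444, 450, 458, 462, 475
Drop lowest 1 (293) and highest 1 (475)
Remaining (n=10): Σ = 4011, mean = 4011/10 = 401.100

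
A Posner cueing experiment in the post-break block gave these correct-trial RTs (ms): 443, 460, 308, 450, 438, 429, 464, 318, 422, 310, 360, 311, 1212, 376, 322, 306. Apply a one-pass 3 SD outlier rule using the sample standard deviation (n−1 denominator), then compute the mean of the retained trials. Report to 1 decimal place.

n = 16, ΣRT = 6929, M = 433.062
Σ(x−M)² = 704972.94; s = √(704972.94/15) = 216.791
Cutoffs: 433.062 ± 3·216.791 → [-217.3, 1083.4]
Outside: 1212 → excluded.
Retained (n=15): Σ = 5717, mean = 5717/15 = 381.133

381.1 ms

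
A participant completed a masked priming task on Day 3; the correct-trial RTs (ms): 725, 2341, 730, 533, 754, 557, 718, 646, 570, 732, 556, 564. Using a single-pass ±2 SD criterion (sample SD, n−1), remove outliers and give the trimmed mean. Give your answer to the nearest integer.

n = 12, ΣRT = 9426, M = 785.500
Σ(x−M)² = 2718333.00; s = √(2718333.00/11) = 497.113
Cutoffs: 785.500 ± 2·497.113 → [-208.7, 1779.7]
Outside: 2341 → excluded.
Retained (n=11): Σ = 7085, mean = 7085/11 = 644.091

644 ms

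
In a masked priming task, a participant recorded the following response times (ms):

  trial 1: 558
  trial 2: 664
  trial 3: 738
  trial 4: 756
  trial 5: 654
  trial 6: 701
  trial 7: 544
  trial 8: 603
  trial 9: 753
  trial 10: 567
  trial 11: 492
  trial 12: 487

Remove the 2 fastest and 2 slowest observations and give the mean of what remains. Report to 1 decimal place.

628.6 ms

Sorted: 487, 492, 544, 558, 567, 603, 654, 664, 701, 738, 753, 756
Drop lowest 2 (487, 492) and highest 2 (753, 756)
Remaining (n=8): Σ = 5029, mean = 5029/8 = 628.625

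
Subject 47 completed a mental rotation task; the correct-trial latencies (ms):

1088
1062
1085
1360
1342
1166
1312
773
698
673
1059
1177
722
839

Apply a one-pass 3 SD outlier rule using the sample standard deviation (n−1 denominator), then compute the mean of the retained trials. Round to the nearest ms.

1025 ms

n = 14, ΣRT = 14356, M = 1025.429
Σ(x−M)² = 768901.43; s = √(768901.43/13) = 243.200
Cutoffs: 1025.429 ± 3·243.200 → [295.8, 1755.0]
No RTs fall outside the cutoffs; all 14 retained. Mean = 14356/14 = 1025.429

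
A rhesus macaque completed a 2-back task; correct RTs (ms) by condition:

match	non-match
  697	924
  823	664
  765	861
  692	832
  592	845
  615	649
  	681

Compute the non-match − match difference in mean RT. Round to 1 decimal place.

82.1 ms

M(match) = 4184/6 = 697.333
M(non-match) = 5456/7 = 779.429
Difference = 779.429 − 697.333 = 82.095 ms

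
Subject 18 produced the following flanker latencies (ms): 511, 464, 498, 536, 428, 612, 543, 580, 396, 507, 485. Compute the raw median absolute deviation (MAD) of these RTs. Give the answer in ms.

36 ms

Sorted: 396, 428, 464, 485, 498, 507, 511, 536, 543, 580, 612 → median = 507
|x − 507|: 4, 43, 9, 29, 79, 105, 36, 73, 111, 0, 22
Sorted deviations: 0, 4, 9, 22, 29, 36, 43, 73, 79, 105, 111 → MAD = 36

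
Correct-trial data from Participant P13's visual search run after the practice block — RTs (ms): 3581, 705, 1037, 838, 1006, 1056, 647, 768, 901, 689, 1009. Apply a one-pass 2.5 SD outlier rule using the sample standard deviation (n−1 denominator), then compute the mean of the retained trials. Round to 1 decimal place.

865.6 ms

n = 11, ΣRT = 12237, M = 1112.455
Σ(x−M)² = 6925300.73; s = √(6925300.73/10) = 832.184
Cutoffs: 1112.455 ± 2.5·832.184 → [-968.0, 3192.9]
Outside: 3581 → excluded.
Retained (n=10): Σ = 8656, mean = 8656/10 = 865.600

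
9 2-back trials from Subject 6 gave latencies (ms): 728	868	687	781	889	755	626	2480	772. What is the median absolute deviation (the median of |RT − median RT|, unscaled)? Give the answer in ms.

Sorted: 626, 687, 728, 755, 772, 781, 868, 889, 2480 → median = 772
|x − 772|: 44, 96, 85, 9, 117, 17, 146, 1708, 0
Sorted deviations: 0, 9, 17, 44, 85, 96, 117, 146, 1708 → MAD = 85

85 ms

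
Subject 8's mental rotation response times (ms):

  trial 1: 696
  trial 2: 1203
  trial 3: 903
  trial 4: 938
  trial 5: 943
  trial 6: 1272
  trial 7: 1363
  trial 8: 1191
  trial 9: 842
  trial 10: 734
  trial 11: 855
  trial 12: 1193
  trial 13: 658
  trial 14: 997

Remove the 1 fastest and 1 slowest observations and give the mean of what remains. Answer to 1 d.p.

980.6 ms

Sorted: 658, 696, 734, 842, 855, 903, 938, 943, 997, 1191, 1193, 1203, 1272, 1363
Drop lowest 1 (658) and highest 1 (1363)
Remaining (n=12): Σ = 11767, mean = 11767/12 = 980.583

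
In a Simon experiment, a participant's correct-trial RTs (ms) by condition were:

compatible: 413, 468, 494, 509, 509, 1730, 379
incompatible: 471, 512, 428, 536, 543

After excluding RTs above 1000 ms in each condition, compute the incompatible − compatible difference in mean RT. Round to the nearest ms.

compatible: exclude 1730
M(compatible) = 2772/6 = 462.000
M(incompatible) = 2490/5 = 498.000
Difference = 498.000 − 462.000 = 36.000 ms

36 ms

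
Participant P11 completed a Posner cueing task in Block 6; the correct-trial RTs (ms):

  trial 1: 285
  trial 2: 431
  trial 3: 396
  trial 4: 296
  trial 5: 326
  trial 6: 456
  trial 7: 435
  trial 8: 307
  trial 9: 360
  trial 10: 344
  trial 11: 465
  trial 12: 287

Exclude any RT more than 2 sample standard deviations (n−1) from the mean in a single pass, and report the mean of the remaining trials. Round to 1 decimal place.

n = 12, ΣRT = 4388, M = 365.667
Σ(x−M)² = 51088.67; s = √(51088.67/11) = 68.150
Cutoffs: 365.667 ± 2·68.150 → [229.4, 502.0]
No RTs fall outside the cutoffs; all 12 retained. Mean = 4388/12 = 365.667

365.7 ms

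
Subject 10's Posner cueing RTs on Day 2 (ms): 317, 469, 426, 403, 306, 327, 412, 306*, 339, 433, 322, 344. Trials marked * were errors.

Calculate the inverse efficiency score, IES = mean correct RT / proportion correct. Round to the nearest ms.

Correct trials (n=11): 317, 469, 426, 403, 306, 327, 412, 339, 433, 322, 344
Mean correct RT = 4098/11 = 372.5455 ms
Proportion correct = 11/12
IES = 372.5455 / (11/12) = 406.413 ms

406 ms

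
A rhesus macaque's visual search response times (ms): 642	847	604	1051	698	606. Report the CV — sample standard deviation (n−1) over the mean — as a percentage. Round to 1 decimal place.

23.8%

n = 6, Σ = 4448, M = 741.3333
Σ(x−M)² = 155979.333; s = √(155979.333/5) = 176.6235
CV = 176.6235 / 741.3333 = 0.23825 = 23.825%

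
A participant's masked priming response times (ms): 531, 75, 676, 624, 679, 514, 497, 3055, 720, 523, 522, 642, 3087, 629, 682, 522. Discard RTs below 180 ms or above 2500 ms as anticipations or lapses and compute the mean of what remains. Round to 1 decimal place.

597.0 ms

Excluded: 75, 3055, 3087
Retained (n=13): Σ = 7761
Mean = 7761/13 = 597.0000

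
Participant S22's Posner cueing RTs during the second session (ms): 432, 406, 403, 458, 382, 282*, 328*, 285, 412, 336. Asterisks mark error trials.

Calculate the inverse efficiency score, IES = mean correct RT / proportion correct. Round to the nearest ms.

487 ms

Correct trials (n=8): 432, 406, 403, 458, 382, 285, 412, 336
Mean correct RT = 3114/8 = 389.2500 ms
Proportion correct = 8/10
IES = 389.2500 / (8/10) = 486.562 ms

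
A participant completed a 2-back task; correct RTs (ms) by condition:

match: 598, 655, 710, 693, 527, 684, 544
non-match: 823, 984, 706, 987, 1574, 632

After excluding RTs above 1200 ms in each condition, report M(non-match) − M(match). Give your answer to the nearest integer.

non-match: exclude 1574
M(match) = 4411/7 = 630.143
M(non-match) = 4132/5 = 826.400
Difference = 826.400 − 630.143 = 196.257 ms

196 ms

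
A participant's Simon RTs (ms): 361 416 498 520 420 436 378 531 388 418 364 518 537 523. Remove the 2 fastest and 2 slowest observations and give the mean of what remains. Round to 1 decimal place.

451.5 ms

Sorted: 361, 364, 378, 388, 416, 418, 420, 436, 498, 518, 520, 523, 531, 537
Drop lowest 2 (361, 364) and highest 2 (531, 537)
Remaining (n=10): Σ = 4515, mean = 4515/10 = 451.500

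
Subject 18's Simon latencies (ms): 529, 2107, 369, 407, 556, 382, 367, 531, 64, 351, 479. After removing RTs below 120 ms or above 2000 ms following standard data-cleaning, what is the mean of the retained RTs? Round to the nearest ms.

Excluded: 64, 2107
Retained (n=9): Σ = 3971
Mean = 3971/9 = 441.2222

441 ms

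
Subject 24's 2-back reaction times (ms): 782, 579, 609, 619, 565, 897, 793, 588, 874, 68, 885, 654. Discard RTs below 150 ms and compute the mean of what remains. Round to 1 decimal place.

Excluded: 68
Retained (n=11): Σ = 7845
Mean = 7845/11 = 713.1818

713.2 ms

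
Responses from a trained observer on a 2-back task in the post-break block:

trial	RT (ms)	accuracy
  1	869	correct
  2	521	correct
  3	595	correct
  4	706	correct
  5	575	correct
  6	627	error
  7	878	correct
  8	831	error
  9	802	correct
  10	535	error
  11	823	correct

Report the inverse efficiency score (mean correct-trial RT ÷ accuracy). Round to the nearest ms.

992 ms

Correct trials (n=8): 869, 521, 595, 706, 575, 878, 802, 823
Mean correct RT = 5769/8 = 721.1250 ms
Proportion correct = 8/11
IES = 721.1250 / (8/11) = 991.547 ms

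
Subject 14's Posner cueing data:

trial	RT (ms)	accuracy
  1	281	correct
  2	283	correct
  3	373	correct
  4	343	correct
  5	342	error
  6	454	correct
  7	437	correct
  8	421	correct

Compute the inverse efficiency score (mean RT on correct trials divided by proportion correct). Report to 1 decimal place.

Correct trials (n=7): 281, 283, 373, 343, 454, 437, 421
Mean correct RT = 2592/7 = 370.2857 ms
Proportion correct = 7/8
IES = 370.2857 / (7/8) = 423.184 ms

423.2 ms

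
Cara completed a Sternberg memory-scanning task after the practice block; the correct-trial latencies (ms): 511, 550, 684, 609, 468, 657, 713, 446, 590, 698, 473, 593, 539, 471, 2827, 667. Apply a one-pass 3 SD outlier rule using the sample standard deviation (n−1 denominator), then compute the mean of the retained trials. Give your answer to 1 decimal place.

n = 16, ΣRT = 11496, M = 718.500
Σ(x−M)² = 4860302.00; s = √(4860302.00/15) = 569.228
Cutoffs: 718.500 ± 3·569.228 → [-989.2, 2426.2]
Outside: 2827 → excluded.
Retained (n=15): Σ = 8669, mean = 8669/15 = 577.933

577.9 ms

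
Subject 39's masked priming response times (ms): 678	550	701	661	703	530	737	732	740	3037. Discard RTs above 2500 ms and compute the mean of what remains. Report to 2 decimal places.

670.22 ms

Excluded: 3037
Retained (n=9): Σ = 6032
Mean = 6032/9 = 670.2222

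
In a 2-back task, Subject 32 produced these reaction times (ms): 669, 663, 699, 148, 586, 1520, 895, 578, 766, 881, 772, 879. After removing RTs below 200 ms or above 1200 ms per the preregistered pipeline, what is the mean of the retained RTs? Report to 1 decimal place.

738.8 ms

Excluded: 148, 1520
Retained (n=10): Σ = 7388
Mean = 7388/10 = 738.8000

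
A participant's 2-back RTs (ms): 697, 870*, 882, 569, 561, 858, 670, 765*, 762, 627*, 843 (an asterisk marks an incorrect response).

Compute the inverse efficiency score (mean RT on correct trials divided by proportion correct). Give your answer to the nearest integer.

Correct trials (n=8): 697, 882, 569, 561, 858, 670, 762, 843
Mean correct RT = 5842/8 = 730.2500 ms
Proportion correct = 8/11
IES = 730.2500 / (8/11) = 1004.094 ms

1004 ms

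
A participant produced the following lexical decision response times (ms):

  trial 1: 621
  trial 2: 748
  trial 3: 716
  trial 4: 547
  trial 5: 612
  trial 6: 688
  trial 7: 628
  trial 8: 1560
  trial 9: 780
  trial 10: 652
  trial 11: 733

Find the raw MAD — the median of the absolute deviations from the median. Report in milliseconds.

60 ms

Sorted: 547, 612, 621, 628, 652, 688, 716, 733, 748, 780, 1560 → median = 688
|x − 688|: 67, 60, 28, 141, 76, 0, 60, 872, 92, 36, 45
Sorted deviations: 0, 28, 36, 45, 60, 60, 67, 76, 92, 141, 872 → MAD = 60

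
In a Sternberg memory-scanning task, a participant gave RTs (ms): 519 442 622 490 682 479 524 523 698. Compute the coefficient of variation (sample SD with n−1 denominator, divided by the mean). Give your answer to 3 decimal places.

n = 9, Σ = 4979, M = 553.2222
Σ(x−M)² = 67089.556; s = √(67089.556/8) = 91.5762
CV = 91.5762 / 553.2222 = 0.16553

0.166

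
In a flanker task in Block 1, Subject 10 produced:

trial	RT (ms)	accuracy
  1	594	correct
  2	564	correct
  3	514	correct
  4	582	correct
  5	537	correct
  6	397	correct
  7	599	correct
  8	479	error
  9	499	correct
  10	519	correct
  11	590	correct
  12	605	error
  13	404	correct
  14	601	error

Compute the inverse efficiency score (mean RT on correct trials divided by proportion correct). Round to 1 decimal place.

671.0 ms

Correct trials (n=11): 594, 564, 514, 582, 537, 397, 599, 499, 519, 590, 404
Mean correct RT = 5799/11 = 527.1818 ms
Proportion correct = 11/14
IES = 527.1818 / (11/14) = 670.959 ms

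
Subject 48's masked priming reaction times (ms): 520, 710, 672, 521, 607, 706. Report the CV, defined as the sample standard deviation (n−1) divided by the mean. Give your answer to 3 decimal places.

n = 6, Σ = 3736, M = 622.6667
Σ(x−M)² = 38127.333; s = √(38127.333/5) = 87.3239
CV = 87.3239 / 622.6667 = 0.14024

0.140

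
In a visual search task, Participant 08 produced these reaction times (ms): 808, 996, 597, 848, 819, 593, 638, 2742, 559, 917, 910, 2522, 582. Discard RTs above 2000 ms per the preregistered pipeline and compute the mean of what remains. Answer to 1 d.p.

Excluded: 2522, 2742
Retained (n=11): Σ = 8267
Mean = 8267/11 = 751.5455

751.5 ms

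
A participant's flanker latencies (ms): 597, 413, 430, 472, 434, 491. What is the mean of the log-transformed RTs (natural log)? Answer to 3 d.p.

ln(RT): 6.3919, 6.0234, 6.0638, 6.1570, 6.0730, 6.1964
Σ ln(RT) = 36.9056
Mean = 36.9056/6 = 6.15094

6.151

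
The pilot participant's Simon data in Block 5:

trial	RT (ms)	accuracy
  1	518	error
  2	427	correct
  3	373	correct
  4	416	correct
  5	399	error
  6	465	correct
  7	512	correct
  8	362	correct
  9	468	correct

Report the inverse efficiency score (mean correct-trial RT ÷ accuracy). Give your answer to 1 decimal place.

Correct trials (n=7): 427, 373, 416, 465, 512, 362, 468
Mean correct RT = 3023/7 = 431.8571 ms
Proportion correct = 7/9
IES = 431.8571 / (7/9) = 555.245 ms

555.2 ms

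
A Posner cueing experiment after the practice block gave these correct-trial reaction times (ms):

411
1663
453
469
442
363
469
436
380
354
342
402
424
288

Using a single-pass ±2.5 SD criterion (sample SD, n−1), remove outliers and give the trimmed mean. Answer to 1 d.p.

n = 14, ΣRT = 6896, M = 492.571
Σ(x−M)² = 1511081.43; s = √(1511081.43/13) = 340.936
Cutoffs: 492.571 ± 2.5·340.936 → [-359.8, 1344.9]
Outside: 1663 → excluded.
Retained (n=13): Σ = 5233, mean = 5233/13 = 402.538

402.5 ms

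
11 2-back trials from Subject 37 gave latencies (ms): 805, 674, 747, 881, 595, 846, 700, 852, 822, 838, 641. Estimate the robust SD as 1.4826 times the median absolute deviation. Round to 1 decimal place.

Sorted: 595, 641, 674, 700, 747, 805, 822, 838, 846, 852, 881 → median = 805
|x − 805| sorted: 0, 17, 33, 41, 47, 58, 76, 105, 131, 164, 210 → MAD = 58
Robust SD ≈ 1.4826 × 58 = 85.991

86.0 ms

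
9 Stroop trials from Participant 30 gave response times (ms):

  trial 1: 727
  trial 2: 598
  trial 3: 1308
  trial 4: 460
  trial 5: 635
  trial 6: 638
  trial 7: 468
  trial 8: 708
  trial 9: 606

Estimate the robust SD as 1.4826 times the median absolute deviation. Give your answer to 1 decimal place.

108.2 ms

Sorted: 460, 468, 598, 606, 635, 638, 708, 727, 1308 → median = 635
|x − 635| sorted: 0, 3, 29, 37, 73, 92, 167, 175, 673 → MAD = 73
Robust SD ≈ 1.4826 × 73 = 108.230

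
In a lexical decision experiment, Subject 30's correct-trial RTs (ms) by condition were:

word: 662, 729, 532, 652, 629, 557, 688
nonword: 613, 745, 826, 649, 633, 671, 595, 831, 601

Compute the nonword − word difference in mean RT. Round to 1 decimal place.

M(word) = 4449/7 = 635.571
M(nonword) = 6164/9 = 684.889
Difference = 684.889 − 635.571 = 49.317 ms

49.3 ms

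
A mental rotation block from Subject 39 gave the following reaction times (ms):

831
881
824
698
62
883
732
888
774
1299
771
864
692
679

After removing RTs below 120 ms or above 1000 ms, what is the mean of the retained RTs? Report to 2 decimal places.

Excluded: 62, 1299
Retained (n=12): Σ = 9517
Mean = 9517/12 = 793.0833

793.08 ms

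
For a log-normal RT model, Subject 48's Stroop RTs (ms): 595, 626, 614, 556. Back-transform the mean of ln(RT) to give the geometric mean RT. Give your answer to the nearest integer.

597 ms

ln(RT): 6.3886, 6.4394, 6.4200, 6.3208
Mean ln(RT) = 25.5687/4 = 6.39217
Geometric mean = exp(6.39217) = 597.15 ms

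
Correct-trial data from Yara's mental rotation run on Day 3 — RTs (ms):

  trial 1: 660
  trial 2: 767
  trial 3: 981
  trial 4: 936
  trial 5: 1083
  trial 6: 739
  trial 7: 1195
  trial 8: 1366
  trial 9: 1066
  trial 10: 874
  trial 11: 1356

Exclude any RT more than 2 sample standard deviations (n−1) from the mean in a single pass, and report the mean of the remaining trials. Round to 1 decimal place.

n = 11, ΣRT = 11023, M = 1002.091
Σ(x−M)² = 568256.91; s = √(568256.91/10) = 238.381
Cutoffs: 1002.091 ± 2·238.381 → [525.3, 1478.9]
No RTs fall outside the cutoffs; all 11 retained. Mean = 11023/11 = 1002.091

1002.1 ms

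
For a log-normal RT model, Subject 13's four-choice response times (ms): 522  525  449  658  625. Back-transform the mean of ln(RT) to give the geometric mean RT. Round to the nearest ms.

551 ms

ln(RT): 6.2577, 6.2634, 6.1070, 6.4892, 6.4378
Mean ln(RT) = 31.5550/5 = 6.31101
Geometric mean = exp(6.31101) = 550.60 ms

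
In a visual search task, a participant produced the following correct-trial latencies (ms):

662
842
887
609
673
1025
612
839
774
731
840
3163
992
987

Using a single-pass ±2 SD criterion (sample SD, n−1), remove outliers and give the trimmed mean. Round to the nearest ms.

n = 14, ΣRT = 13636, M = 974.000
Σ(x−M)² = 5407252.00; s = √(5407252.00/13) = 644.936
Cutoffs: 974.000 ± 2·644.936 → [-315.9, 2263.9]
Outside: 3163 → excluded.
Retained (n=13): Σ = 10473, mean = 10473/13 = 805.615

806 ms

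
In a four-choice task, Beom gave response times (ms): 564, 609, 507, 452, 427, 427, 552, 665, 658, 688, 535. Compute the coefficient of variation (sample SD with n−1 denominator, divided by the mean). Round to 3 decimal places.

n = 11, Σ = 6084, M = 553.0909
Σ(x−M)² = 89444.909; s = √(89444.909/10) = 94.5753
CV = 94.5753 / 553.0909 = 0.17099

0.171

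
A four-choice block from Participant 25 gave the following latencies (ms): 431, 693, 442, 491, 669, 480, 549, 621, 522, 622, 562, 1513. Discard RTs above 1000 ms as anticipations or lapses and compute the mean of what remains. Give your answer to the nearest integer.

553 ms

Excluded: 1513
Retained (n=11): Σ = 6082
Mean = 6082/11 = 552.9091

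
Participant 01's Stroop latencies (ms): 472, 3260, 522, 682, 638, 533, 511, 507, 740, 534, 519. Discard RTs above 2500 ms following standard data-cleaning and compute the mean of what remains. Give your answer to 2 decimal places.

Excluded: 3260
Retained (n=10): Σ = 5658
Mean = 5658/10 = 565.8000

565.80 ms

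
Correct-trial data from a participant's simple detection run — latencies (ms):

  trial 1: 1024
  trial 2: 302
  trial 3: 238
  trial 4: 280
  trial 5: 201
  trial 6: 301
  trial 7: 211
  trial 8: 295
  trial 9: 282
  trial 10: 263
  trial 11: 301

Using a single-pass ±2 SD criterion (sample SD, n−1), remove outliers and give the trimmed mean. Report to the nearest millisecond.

267 ms

n = 11, ΣRT = 3698, M = 336.182
Σ(x−M)² = 533465.64; s = √(533465.64/10) = 230.969
Cutoffs: 336.182 ± 2·230.969 → [-125.8, 798.1]
Outside: 1024 → excluded.
Retained (n=10): Σ = 2674, mean = 2674/10 = 267.400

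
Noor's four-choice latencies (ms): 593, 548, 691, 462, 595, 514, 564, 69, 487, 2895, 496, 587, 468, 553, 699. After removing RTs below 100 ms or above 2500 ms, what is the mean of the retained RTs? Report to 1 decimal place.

558.2 ms

Excluded: 69, 2895
Retained (n=13): Σ = 7257
Mean = 7257/13 = 558.2308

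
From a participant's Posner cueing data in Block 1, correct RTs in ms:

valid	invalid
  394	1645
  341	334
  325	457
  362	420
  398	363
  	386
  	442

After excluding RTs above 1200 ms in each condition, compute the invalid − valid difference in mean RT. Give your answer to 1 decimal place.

36.3 ms

invalid: exclude 1645
M(valid) = 1820/5 = 364.000
M(invalid) = 2402/6 = 400.333
Difference = 400.333 − 364.000 = 36.333 ms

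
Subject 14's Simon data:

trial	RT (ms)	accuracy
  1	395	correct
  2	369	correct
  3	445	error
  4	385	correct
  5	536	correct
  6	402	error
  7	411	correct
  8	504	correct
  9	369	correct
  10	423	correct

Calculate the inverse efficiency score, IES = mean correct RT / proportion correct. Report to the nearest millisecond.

530 ms

Correct trials (n=8): 395, 369, 385, 536, 411, 504, 369, 423
Mean correct RT = 3392/8 = 424.0000 ms
Proportion correct = 8/10
IES = 424.0000 / (8/10) = 530.000 ms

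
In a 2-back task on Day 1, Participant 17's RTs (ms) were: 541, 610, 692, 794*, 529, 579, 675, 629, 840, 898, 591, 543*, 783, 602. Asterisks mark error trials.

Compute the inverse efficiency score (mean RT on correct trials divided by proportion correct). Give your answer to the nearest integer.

775 ms

Correct trials (n=12): 541, 610, 692, 529, 579, 675, 629, 840, 898, 591, 783, 602
Mean correct RT = 7969/12 = 664.0833 ms
Proportion correct = 12/14
IES = 664.0833 / (12/14) = 774.764 ms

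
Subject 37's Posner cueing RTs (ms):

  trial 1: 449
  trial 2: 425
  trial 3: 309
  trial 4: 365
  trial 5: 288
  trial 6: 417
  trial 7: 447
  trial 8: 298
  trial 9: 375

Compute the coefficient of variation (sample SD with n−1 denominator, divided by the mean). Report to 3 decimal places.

0.171

n = 9, Σ = 3373, M = 374.7778
Σ(x−M)² = 32877.556; s = √(32877.556/8) = 64.1069
CV = 64.1069 / 374.7778 = 0.17105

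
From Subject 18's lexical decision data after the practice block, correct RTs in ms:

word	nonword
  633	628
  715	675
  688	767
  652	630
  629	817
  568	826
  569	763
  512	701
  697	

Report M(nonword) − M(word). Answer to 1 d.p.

M(word) = 5663/9 = 629.222
M(nonword) = 5807/8 = 725.875
Difference = 725.875 − 629.222 = 96.653 ms

96.7 ms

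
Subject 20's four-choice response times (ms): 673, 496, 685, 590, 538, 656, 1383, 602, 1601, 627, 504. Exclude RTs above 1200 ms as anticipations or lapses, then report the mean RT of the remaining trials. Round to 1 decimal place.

Excluded: 1383, 1601
Retained (n=9): Σ = 5371
Mean = 5371/9 = 596.7778

596.8 ms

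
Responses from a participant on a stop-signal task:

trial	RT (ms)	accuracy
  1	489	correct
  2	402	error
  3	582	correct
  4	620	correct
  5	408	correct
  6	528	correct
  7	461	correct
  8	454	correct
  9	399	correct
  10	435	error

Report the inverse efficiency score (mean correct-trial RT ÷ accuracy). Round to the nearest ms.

Correct trials (n=8): 489, 582, 620, 408, 528, 461, 454, 399
Mean correct RT = 3941/8 = 492.6250 ms
Proportion correct = 8/10
IES = 492.6250 / (8/10) = 615.781 ms

616 ms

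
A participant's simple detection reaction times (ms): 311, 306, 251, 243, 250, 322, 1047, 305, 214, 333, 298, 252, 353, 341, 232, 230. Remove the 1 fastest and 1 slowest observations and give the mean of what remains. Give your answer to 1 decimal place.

Sorted: 214, 230, 232, 243, 250, 251, 252, 298, 305, 306, 311, 322, 333, 341, 353, 1047
Drop lowest 1 (214) and highest 1 (1047)
Remaining (n=14): Σ = 4027, mean = 4027/14 = 287.643

287.6 ms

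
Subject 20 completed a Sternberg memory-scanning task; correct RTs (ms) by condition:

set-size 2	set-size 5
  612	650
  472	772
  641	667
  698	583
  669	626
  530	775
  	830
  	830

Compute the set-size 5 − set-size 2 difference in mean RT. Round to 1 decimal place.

113.0 ms

M(set-size 2) = 3622/6 = 603.667
M(set-size 5) = 5733/8 = 716.625
Difference = 716.625 − 603.667 = 112.958 ms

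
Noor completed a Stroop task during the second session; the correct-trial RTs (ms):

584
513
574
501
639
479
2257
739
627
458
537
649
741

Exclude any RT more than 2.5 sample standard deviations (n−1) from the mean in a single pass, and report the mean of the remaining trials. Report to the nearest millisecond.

587 ms

n = 13, ΣRT = 9298, M = 715.231
Σ(x−M)² = 2673962.31; s = √(2673962.31/12) = 472.049
Cutoffs: 715.231 ± 2.5·472.049 → [-464.9, 1895.4]
Outside: 2257 → excluded.
Retained (n=12): Σ = 7041, mean = 7041/12 = 586.750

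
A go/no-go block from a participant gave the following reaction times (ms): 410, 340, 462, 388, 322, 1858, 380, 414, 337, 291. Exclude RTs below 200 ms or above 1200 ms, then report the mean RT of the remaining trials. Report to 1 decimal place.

371.6 ms

Excluded: 1858
Retained (n=9): Σ = 3344
Mean = 3344/9 = 371.5556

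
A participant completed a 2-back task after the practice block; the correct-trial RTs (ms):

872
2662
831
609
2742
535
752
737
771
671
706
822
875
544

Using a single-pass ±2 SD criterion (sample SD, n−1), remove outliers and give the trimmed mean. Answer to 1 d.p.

n = 14, ΣRT = 14129, M = 1009.214
Σ(x−M)² = 6842706.36; s = √(6842706.36/13) = 725.508
Cutoffs: 1009.214 ± 2·725.508 → [-441.8, 2460.2]
Outside: 2662, 2742 → excluded.
Retained (n=12): Σ = 8725, mean = 8725/12 = 727.083

727.1 ms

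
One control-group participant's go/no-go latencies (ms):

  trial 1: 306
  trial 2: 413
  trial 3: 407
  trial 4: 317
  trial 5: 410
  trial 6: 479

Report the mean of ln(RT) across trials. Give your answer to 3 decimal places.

ln(RT): 5.7236, 6.0234, 6.0088, 5.7589, 6.0162, 6.1717
Σ ln(RT) = 35.7026
Mean = 35.7026/6 = 5.95043

5.950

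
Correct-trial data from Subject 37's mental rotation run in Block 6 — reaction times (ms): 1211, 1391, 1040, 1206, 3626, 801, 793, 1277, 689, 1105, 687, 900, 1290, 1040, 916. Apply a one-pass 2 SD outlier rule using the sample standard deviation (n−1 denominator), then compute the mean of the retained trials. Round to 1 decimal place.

1024.7 ms

n = 15, ΣRT = 17972, M = 1198.133
Σ(x−M)² = 7016111.73; s = √(7016111.73/14) = 707.920
Cutoffs: 1198.133 ± 2·707.920 → [-217.7, 2614.0]
Outside: 3626 → excluded.
Retained (n=14): Σ = 14346, mean = 14346/14 = 1024.714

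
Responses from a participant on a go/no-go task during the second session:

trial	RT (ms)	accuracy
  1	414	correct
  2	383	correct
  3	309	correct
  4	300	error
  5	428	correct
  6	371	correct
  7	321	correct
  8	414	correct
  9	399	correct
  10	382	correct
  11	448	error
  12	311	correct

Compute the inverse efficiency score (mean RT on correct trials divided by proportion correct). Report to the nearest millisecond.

448 ms

Correct trials (n=10): 414, 383, 309, 428, 371, 321, 414, 399, 382, 311
Mean correct RT = 3732/10 = 373.2000 ms
Proportion correct = 10/12
IES = 373.2000 / (10/12) = 447.840 ms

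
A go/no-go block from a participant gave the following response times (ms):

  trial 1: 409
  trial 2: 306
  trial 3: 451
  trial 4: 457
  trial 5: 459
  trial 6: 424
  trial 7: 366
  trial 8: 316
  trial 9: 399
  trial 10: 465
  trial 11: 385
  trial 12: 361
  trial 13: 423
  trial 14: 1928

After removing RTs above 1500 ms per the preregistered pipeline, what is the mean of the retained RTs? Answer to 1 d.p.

Excluded: 1928
Retained (n=13): Σ = 5221
Mean = 5221/13 = 401.6154

401.6 ms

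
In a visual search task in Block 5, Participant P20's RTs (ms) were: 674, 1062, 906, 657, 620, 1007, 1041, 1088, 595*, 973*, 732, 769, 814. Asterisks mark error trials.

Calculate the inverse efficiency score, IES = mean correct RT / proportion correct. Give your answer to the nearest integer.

Correct trials (n=11): 674, 1062, 906, 657, 620, 1007, 1041, 1088, 732, 769, 814
Mean correct RT = 9370/11 = 851.8182 ms
Proportion correct = 11/13
IES = 851.8182 / (11/13) = 1006.694 ms

1007 ms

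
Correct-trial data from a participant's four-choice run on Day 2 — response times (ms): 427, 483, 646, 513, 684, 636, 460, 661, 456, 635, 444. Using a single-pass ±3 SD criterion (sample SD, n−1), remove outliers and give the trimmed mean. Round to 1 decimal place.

n = 11, ΣRT = 6045, M = 549.545
Σ(x−M)² = 103270.73; s = √(103270.73/10) = 101.622
Cutoffs: 549.545 ± 3·101.622 → [244.7, 854.4]
No RTs fall outside the cutoffs; all 11 retained. Mean = 6045/11 = 549.545

549.5 ms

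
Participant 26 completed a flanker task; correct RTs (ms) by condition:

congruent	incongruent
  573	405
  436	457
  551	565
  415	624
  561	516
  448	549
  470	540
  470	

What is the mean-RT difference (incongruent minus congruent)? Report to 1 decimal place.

M(congruent) = 3924/8 = 490.500
M(incongruent) = 3656/7 = 522.286
Difference = 522.286 − 490.500 = 31.786 ms

31.8 ms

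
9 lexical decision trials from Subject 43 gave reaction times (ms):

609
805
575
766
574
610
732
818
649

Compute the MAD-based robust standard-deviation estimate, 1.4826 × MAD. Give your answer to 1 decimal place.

Sorted: 574, 575, 609, 610, 649, 732, 766, 805, 818 → median = 649
|x − 649| sorted: 0, 39, 40, 74, 75, 83, 117, 156, 169 → MAD = 75
Robust SD ≈ 1.4826 × 75 = 111.195

111.2 ms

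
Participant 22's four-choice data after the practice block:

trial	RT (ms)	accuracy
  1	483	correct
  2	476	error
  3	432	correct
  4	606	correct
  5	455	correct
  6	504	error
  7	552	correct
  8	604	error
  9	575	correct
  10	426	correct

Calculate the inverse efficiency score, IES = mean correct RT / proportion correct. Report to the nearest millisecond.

Correct trials (n=7): 483, 432, 606, 455, 552, 575, 426
Mean correct RT = 3529/7 = 504.1429 ms
Proportion correct = 7/10
IES = 504.1429 / (7/10) = 720.204 ms

720 ms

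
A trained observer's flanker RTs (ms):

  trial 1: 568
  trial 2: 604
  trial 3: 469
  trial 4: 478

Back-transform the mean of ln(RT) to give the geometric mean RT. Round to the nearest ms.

ln(RT): 6.3421, 6.4036, 6.1506, 6.1696
Mean ln(RT) = 25.0659/4 = 6.26648
Geometric mean = exp(6.26648) = 526.62 ms

527 ms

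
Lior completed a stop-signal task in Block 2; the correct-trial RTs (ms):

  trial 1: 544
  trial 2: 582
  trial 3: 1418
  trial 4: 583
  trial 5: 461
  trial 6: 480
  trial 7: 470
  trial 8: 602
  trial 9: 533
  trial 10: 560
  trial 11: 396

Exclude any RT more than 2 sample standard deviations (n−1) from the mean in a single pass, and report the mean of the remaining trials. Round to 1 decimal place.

521.1 ms

n = 11, ΣRT = 6629, M = 602.636
Σ(x−M)² = 771126.55; s = √(771126.55/10) = 277.692
Cutoffs: 602.636 ± 2·277.692 → [47.3, 1158.0]
Outside: 1418 → excluded.
Retained (n=10): Σ = 5211, mean = 5211/10 = 521.100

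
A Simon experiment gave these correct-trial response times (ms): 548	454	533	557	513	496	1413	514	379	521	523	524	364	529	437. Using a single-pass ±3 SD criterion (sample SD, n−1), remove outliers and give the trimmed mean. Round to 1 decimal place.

n = 15, ΣRT = 8305, M = 553.667
Σ(x−M)² = 838999.33; s = √(838999.33/14) = 244.803
Cutoffs: 553.667 ± 3·244.803 → [-180.7, 1288.1]
Outside: 1413 → excluded.
Retained (n=14): Σ = 6892, mean = 6892/14 = 492.286

492.3 ms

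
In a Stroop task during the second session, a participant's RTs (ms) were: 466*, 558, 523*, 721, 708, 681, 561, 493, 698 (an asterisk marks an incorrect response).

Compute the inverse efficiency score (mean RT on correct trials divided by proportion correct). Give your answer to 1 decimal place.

Correct trials (n=7): 558, 721, 708, 681, 561, 493, 698
Mean correct RT = 4420/7 = 631.4286 ms
Proportion correct = 7/9
IES = 631.4286 / (7/9) = 811.837 ms

811.8 ms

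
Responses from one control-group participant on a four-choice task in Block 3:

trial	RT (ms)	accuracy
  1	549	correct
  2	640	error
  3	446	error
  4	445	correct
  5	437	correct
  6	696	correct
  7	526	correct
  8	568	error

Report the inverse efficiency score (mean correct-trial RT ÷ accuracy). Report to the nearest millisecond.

Correct trials (n=5): 549, 445, 437, 696, 526
Mean correct RT = 2653/5 = 530.6000 ms
Proportion correct = 5/8
IES = 530.6000 / (5/8) = 848.960 ms

849 ms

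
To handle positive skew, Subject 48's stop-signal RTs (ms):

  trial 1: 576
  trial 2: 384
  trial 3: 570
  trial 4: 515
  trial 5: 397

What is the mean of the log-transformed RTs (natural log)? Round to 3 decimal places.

6.176

ln(RT): 6.3561, 5.9506, 6.3456, 6.2442, 5.9839
Σ ln(RT) = 30.8805
Mean = 30.8805/5 = 6.17610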